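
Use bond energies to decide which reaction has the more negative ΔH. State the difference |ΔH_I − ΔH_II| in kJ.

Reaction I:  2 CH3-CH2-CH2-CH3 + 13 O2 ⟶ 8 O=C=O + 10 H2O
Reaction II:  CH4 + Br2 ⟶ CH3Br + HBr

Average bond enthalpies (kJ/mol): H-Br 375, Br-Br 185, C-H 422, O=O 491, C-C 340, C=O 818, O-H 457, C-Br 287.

Reaction I, by 5310 kJ

Reaction I:
  Bonds broken (reactants):
    C-C: 6 × 340 = 2040
    C-H: 20 × 422 = 8440
    O=O: 13 × 491 = 6383
    Σ(broken) = 16863 kJ
  Bonds formed (products):
    C=O: 16 × 818 = 13088
    O-H: 20 × 457 = 9140
    Σ(formed) = 22228 kJ
  ΔH_I = 16863 − 22228 = −5365 kJ
Reaction II:
  Bonds broken (reactants):
    Br-Br: 1 × 185 = 185
    C-H: 4 × 422 = 1688
    Σ(broken) = 1873 kJ
  Bonds formed (products):
    C-Br: 1 × 287 = 287
    C-H: 3 × 422 = 1266
    H-Br: 1 × 375 = 375
    Σ(formed) = 1928 kJ
  ΔH_II = 1873 − 1928 = −55 kJ
ΔH_I − ΔH_II = −5310 kJ, so reaction I has the more negative ΔH; |ΔH_I − ΔH_II| = 5310 kJ.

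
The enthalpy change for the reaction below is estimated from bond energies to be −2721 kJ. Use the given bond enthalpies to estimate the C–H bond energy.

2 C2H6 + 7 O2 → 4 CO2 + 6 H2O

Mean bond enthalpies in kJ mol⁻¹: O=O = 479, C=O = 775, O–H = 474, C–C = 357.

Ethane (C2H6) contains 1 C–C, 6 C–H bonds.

Let D be the C–H bond energy.
Σ(broken) = 2×357 + 12×D + 7×479 = 4067 + 12D
Σ(formed) = 8×775 + 12×474 = 11888
ΔH = Σ(broken) − Σ(formed) = (4067 + 12D) − (11888) = −7821 + 12D
Setting this equal to −2721 kJ gives 12D = 5100, so D = 425 kJ/mol.

D(C–H) ≈ 425 kJ/mol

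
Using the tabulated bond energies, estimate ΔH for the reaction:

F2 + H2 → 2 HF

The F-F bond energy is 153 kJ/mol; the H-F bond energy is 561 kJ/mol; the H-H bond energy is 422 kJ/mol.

ΔH ≈ −547 kJ

Bonds broken (reactants):
  F-F: 1 × 153 = 153
  H-H: 1 × 422 = 422
  Σ(broken) = 575 kJ
Bonds formed (products):
  H-F: 2 × 561 = 1122
  Σ(formed) = 1122 kJ
ΔH = Σ(broken) − Σ(formed) = 575 − 1122 = −547 kJ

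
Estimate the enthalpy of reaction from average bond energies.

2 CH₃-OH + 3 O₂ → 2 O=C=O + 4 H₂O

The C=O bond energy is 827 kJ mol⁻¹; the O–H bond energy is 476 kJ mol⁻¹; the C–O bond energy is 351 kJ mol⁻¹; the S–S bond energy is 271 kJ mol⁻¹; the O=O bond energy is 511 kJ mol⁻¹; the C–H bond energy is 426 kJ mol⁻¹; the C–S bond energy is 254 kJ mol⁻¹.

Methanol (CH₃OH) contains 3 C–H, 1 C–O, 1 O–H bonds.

Bonds broken (reactants):
  C–H: 6 × 426 = 2556
  C–O: 2 × 351 = 702
  O–H: 2 × 476 = 952
  O=O: 3 × 511 = 1533
  Σ(broken) = 5743 kJ
Bonds formed (products):
  C=O: 4 × 827 = 3308
  O–H: 8 × 476 = 3808
  Σ(formed) = 7116 kJ
ΔH = Σ(broken) − Σ(formed) = 5743 − 7116 = −1373 kJ

ΔH ≈ −1373 kJ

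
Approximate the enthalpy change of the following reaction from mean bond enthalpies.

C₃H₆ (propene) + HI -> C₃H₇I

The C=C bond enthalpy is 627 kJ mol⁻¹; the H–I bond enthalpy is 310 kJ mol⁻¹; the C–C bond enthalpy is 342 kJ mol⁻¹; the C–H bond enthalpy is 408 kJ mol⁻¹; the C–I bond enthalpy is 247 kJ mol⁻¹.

Bonds broken (reactants):
  C–C: 1 × 342 = 342
  C–H: 6 × 408 = 2448
  C=C: 1 × 627 = 627
  H–I: 1 × 310 = 310
  Σ(broken) = 3727 kJ
Bonds formed (products):
  C–C: 2 × 342 = 684
  C–H: 7 × 408 = 2856
  C–I: 1 × 247 = 247
  Σ(formed) = 3787 kJ
ΔH = Σ(broken) − Σ(formed) = 3727 − 3787 = −60 kJ

ΔH ≈ −60 kJ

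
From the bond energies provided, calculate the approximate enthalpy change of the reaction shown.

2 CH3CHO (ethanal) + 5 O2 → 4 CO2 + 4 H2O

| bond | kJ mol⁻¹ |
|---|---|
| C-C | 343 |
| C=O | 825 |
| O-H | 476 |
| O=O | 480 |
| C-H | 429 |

Bonds broken (reactants):
  C-C: 2 × 343 = 686
  C-H: 8 × 429 = 3432
  C=O: 2 × 825 = 1650
  O=O: 5 × 480 = 2400
  Σ(broken) = 8168 kJ
Bonds formed (products):
  C=O: 8 × 825 = 6600
  O-H: 8 × 476 = 3808
  Σ(formed) = 10408 kJ
ΔH = Σ(broken) − Σ(formed) = 8168 − 10408 = −2240 kJ

ΔH ≈ −2240 kJ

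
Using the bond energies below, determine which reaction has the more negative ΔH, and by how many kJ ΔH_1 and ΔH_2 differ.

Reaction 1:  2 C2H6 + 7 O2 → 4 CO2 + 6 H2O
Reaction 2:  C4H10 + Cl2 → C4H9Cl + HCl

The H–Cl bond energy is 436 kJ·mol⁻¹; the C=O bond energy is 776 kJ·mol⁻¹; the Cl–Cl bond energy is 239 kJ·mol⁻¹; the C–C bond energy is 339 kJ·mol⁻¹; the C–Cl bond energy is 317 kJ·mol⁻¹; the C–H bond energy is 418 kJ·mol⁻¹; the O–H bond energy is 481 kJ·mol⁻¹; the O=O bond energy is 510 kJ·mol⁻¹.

Reaction 1:
  Bonds broken (reactants):
    C–C: 2 × 339 = 678
    C–H: 12 × 418 = 5016
    O=O: 7 × 510 = 3570
    Σ(broken) = 9264 kJ
  Bonds formed (products):
    C=O: 8 × 776 = 6208
    O–H: 12 × 481 = 5772
    Σ(formed) = 11980 kJ
  ΔH_1 = 9264 − 11980 = −2716 kJ
Reaction 2:
  Bonds broken (reactants):
    C–C: 3 × 339 = 1017
    C–H: 10 × 418 = 4180
    Cl–Cl: 1 × 239 = 239
    Σ(broken) = 5436 kJ
  Bonds formed (products):
    C–C: 3 × 339 = 1017
    C–Cl: 1 × 317 = 317
    C–H: 9 × 418 = 3762
    H–Cl: 1 × 436 = 436
    Σ(formed) = 5532 kJ
  ΔH_2 = 5436 − 5532 = −96 kJ
ΔH_1 − ΔH_2 = −2620 kJ, so reaction 1 has the more negative ΔH; |ΔH_1 − ΔH_2| = 2620 kJ.

Reaction 1, by 2620 kJ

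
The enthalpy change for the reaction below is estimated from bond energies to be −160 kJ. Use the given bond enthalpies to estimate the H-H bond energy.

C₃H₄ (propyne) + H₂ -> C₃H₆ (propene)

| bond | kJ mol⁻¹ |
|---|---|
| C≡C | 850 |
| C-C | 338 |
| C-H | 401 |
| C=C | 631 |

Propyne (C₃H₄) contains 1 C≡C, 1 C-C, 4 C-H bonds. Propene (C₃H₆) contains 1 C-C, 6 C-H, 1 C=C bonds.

Let D be the H-H bond energy.
Σ(broken) = 1×850 + 1×338 + 4×401 + 1×D = 2792 + D
Σ(formed) = 1×338 + 6×401 + 1×631 = 3375
ΔH = Σ(broken) − Σ(formed) = (2792 + D) − (3375) = −583 + D
Setting this equal to −160 kJ gives D = 423 kJ/mol.

D(H-H) ≈ 423 kJ/mol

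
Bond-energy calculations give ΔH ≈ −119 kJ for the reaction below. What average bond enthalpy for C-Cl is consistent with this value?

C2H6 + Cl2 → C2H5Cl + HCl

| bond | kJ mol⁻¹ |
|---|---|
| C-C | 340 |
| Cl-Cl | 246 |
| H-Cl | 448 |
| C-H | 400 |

D(C-Cl) ≈ 317 kJ/mol

Let D be the C-Cl bond energy.
Σ(broken) = 1×340 + 6×400 + 1×246 = 2986
Σ(formed) = 1×340 + 1×D + 5×400 + 1×448 = 2788 + D
ΔH = Σ(broken) − Σ(formed) = (2986) − (2788 + D) = +198 − D
Setting this equal to −119 kJ gives D = 317 kJ/mol.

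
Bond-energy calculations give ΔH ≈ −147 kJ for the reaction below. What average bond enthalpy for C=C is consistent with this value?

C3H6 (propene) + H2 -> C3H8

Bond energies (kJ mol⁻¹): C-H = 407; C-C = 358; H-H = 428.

Let D be the C=C bond energy.
Σ(broken) = 1×358 + 6×407 + 1×D + 1×428 = 3228 + D
Σ(formed) = 2×358 + 8×407 = 3972
ΔH = Σ(broken) − Σ(formed) = (3228 + D) − (3972) = −744 + D
Setting this equal to −147 kJ gives D = 597 kJ/mol.

D(C=C) ≈ 597 kJ/mol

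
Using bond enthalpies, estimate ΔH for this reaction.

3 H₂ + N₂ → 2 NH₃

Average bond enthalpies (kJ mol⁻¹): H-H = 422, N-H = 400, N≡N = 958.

Bonds broken (reactants):
  H-H: 3 × 422 = 1266
  N≡N: 1 × 958 = 958
  Σ(broken) = 2224 kJ
Bonds formed (products):
  N-H: 6 × 400 = 2400
  Σ(formed) = 2400 kJ
ΔH = Σ(broken) − Σ(formed) = 2224 − 2400 = −176 kJ

ΔH ≈ −176 kJ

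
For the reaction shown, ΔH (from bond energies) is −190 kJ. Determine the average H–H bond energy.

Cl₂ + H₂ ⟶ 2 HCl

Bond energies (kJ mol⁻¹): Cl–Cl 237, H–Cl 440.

D(H–H) ≈ 453 kJ/mol

Let D be the H–H bond energy.
Σ(broken) = 1×237 + 1×D = 237 + D
Σ(formed) = 2×440 = 880
ΔH = Σ(broken) − Σ(formed) = (237 + D) − (880) = −643 + D
Setting this equal to −190 kJ gives D = 453 kJ/mol.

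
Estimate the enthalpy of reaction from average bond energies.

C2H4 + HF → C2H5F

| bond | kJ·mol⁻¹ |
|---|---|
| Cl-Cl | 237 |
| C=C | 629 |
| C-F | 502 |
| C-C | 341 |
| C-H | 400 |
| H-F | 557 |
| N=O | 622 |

ΔH ≈ −57 kJ

Bonds broken (reactants):
  C-H: 4 × 400 = 1600
  C=C: 1 × 629 = 629
  H-F: 1 × 557 = 557
  Σ(broken) = 2786 kJ
Bonds formed (products):
  C-C: 1 × 341 = 341
  C-F: 1 × 502 = 502
  C-H: 5 × 400 = 2000
  Σ(formed) = 2843 kJ
ΔH = Σ(broken) − Σ(formed) = 2786 − 2843 = −57 kJ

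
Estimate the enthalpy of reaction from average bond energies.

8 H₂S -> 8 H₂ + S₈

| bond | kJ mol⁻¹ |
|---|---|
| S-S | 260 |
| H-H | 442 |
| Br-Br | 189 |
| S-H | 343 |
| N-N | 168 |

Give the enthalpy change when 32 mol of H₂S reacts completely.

ΔH = −512 kJ

Bonds broken (reactants):
  S-H: 16 × 343 = 5488
  Σ(broken) = 5488 kJ
Bonds formed (products):
  H-H: 8 × 442 = 3536
  S-S: 8 × 260 = 2080
  Σ(formed) = 5616 kJ
ΔH = Σ(broken) − Σ(formed) = 5488 − 5616 = −128 kJ
For 4× the reaction as written: 4 × (−128) = −512 kJ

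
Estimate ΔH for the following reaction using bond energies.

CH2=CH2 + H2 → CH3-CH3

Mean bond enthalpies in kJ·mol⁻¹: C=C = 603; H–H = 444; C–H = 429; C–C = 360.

Bonds broken (reactants):
  C–H: 4 × 429 = 1716
  C=C: 1 × 603 = 603
  H–H: 1 × 444 = 444
  Σ(broken) = 2763 kJ
Bonds formed (products):
  C–C: 1 × 360 = 360
  C–H: 6 × 429 = 2574
  Σ(formed) = 2934 kJ
ΔH = Σ(broken) − Σ(formed) = 2763 − 2934 = −171 kJ

ΔH ≈ −171 kJ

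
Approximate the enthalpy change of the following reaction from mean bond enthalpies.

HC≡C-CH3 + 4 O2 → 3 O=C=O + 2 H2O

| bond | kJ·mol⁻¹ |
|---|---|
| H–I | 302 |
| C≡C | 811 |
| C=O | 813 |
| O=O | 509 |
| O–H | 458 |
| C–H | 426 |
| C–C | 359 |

Bonds broken (reactants):
  C≡C: 1 × 811 = 811
  C–C: 1 × 359 = 359
  C–H: 4 × 426 = 1704
  O=O: 4 × 509 = 2036
  Σ(broken) = 4910 kJ
Bonds formed (products):
  C=O: 6 × 813 = 4878
  O–H: 4 × 458 = 1832
  Σ(formed) = 6710 kJ
ΔH = Σ(broken) − Σ(formed) = 4910 − 6710 = −1800 kJ

ΔH ≈ −1800 kJ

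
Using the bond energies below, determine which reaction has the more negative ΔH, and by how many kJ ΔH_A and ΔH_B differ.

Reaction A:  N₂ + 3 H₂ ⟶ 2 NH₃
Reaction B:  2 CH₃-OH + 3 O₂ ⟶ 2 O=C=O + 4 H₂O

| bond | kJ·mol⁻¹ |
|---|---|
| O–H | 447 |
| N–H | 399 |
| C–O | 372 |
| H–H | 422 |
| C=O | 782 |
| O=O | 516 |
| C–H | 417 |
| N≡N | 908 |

Reaction B, by 796 kJ

Reaction A:
  Bonds broken (reactants):
    H–H: 3 × 422 = 1266
    N≡N: 1 × 908 = 908
    Σ(broken) = 2174 kJ
  Bonds formed (products):
    N–H: 6 × 399 = 2394
    Σ(formed) = 2394 kJ
  ΔH_A = 2174 − 2394 = −220 kJ
Reaction B:
  Bonds broken (reactants):
    C–H: 6 × 417 = 2502
    C–O: 2 × 372 = 744
    O–H: 2 × 447 = 894
    O=O: 3 × 516 = 1548
    Σ(broken) = 5688 kJ
  Bonds formed (products):
    C=O: 4 × 782 = 3128
    O–H: 8 × 447 = 3576
    Σ(formed) = 6704 kJ
  ΔH_B = 5688 − 6704 = −1016 kJ
ΔH_A − ΔH_B = +796 kJ, so reaction B has the more negative ΔH; |ΔH_A − ΔH_B| = 796 kJ.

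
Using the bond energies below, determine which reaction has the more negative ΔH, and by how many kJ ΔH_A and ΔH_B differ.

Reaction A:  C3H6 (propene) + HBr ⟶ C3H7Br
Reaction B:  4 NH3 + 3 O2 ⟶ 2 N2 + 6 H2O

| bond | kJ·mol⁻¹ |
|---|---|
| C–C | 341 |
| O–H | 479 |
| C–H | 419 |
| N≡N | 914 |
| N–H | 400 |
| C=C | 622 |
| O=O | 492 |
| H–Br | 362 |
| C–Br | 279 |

Reaction A:
  Bonds broken (reactants):
    C–C: 1 × 341 = 341
    C–H: 6 × 419 = 2514
    C=C: 1 × 622 = 622
    H–Br: 1 × 362 = 362
    Σ(broken) = 3839 kJ
  Bonds formed (products):
    C–Br: 1 × 279 = 279
    C–C: 2 × 341 = 682
    C–H: 7 × 419 = 2933
    Σ(formed) = 3894 kJ
  ΔH_A = 3839 − 3894 = −55 kJ
Reaction B:
  Bonds broken (reactants):
    N–H: 12 × 400 = 4800
    O=O: 3 × 492 = 1476
    Σ(broken) = 6276 kJ
  Bonds formed (products):
    N≡N: 2 × 914 = 1828
    O–H: 12 × 479 = 5748
    Σ(formed) = 7576 kJ
  ΔH_B = 6276 − 7576 = −1300 kJ
ΔH_A − ΔH_B = +1245 kJ, so reaction B has the more negative ΔH; |ΔH_A − ΔH_B| = 1245 kJ.

Reaction B, by 1245 kJ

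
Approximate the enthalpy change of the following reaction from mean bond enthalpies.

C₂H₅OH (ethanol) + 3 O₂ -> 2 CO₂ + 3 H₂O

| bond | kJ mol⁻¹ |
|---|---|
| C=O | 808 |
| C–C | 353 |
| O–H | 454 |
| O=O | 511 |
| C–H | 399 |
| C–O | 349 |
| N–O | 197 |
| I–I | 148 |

Bonds broken (reactants):
  C–C: 1 × 353 = 353
  C–H: 5 × 399 = 1995
  C–O: 1 × 349 = 349
  O–H: 1 × 454 = 454
  O=O: 3 × 511 = 1533
  Σ(broken) = 4684 kJ
Bonds formed (products):
  C=O: 4 × 808 = 3232
  O–H: 6 × 454 = 2724
  Σ(formed) = 5956 kJ
ΔH = Σ(broken) − Σ(formed) = 4684 − 5956 = −1272 kJ

ΔH ≈ −1272 kJ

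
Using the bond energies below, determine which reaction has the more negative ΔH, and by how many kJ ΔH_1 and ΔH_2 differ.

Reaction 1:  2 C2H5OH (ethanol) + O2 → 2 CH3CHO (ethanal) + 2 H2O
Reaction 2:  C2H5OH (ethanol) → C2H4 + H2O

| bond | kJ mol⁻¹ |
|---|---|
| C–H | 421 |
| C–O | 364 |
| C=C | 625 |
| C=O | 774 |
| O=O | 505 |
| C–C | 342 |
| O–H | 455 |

Reaction 1, by 430 kJ

Reaction 1:
  Bonds broken (reactants):
    C–C: 2 × 342 = 684
    C–H: 10 × 421 = 4210
    C–O: 2 × 364 = 728
    O–H: 2 × 455 = 910
    O=O: 1 × 505 = 505
    Σ(broken) = 7037 kJ
  Bonds formed (products):
    C–C: 2 × 342 = 684
    C–H: 8 × 421 = 3368
    C=O: 2 × 774 = 1548
    O–H: 4 × 455 = 1820
    Σ(formed) = 7420 kJ
  ΔH_1 = 7037 − 7420 = −383 kJ
Reaction 2:
  Bonds broken (reactants):
    C–C: 1 × 342 = 342
    C–H: 5 × 421 = 2105
    C–O: 1 × 364 = 364
    O–H: 1 × 455 = 455
    Σ(broken) = 3266 kJ
  Bonds formed (products):
    C–H: 4 × 421 = 1684
    C=C: 1 × 625 = 625
    O–H: 2 × 455 = 910
    Σ(formed) = 3219 kJ
  ΔH_2 = 3266 − 3219 = +47 kJ
ΔH_1 − ΔH_2 = −430 kJ, so reaction 1 has the more negative ΔH; |ΔH_1 − ΔH_2| = 430 kJ.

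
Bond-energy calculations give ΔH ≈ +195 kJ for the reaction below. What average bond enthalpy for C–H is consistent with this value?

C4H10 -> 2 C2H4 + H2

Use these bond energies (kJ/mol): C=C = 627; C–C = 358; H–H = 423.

Let D be the C–H bond energy.
Σ(broken) = 3×358 + 10×D = 1074 + 10D
Σ(formed) = 8×D + 2×627 + 1×423 = 1677 + 8D
ΔH = Σ(broken) − Σ(formed) = (1074 + 10D) − (1677 + 8D) = −603 + 2D
Setting this equal to +195 kJ gives 2D = 798, so D = 399 kJ/mol.

D(C–H) ≈ 399 kJ/mol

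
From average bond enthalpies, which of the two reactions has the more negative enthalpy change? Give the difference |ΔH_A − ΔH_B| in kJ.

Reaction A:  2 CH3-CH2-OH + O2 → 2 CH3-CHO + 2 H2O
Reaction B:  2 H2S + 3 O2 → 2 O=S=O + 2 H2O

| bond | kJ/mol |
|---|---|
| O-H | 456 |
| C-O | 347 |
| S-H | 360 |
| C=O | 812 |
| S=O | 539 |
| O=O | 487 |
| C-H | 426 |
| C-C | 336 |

Reaction B, by 576 kJ

Reaction A:
  Bonds broken (reactants):
    C-C: 2 × 336 = 672
    C-H: 10 × 426 = 4260
    C-O: 2 × 347 = 694
    O-H: 2 × 456 = 912
    O=O: 1 × 487 = 487
    Σ(broken) = 7025 kJ
  Bonds formed (products):
    C-C: 2 × 336 = 672
    C-H: 8 × 426 = 3408
    C=O: 2 × 812 = 1624
    O-H: 4 × 456 = 1824
    Σ(formed) = 7528 kJ
  ΔH_A = 7025 − 7528 = −503 kJ
Reaction B:
  Bonds broken (reactants):
    O=O: 3 × 487 = 1461
    S-H: 4 × 360 = 1440
    Σ(broken) = 2901 kJ
  Bonds formed (products):
    O-H: 4 × 456 = 1824
    S=O: 4 × 539 = 2156
    Σ(formed) = 3980 kJ
  ΔH_B = 2901 − 3980 = −1079 kJ
ΔH_A − ΔH_B = +576 kJ, so reaction B has the more negative ΔH; |ΔH_A − ΔH_B| = 576 kJ.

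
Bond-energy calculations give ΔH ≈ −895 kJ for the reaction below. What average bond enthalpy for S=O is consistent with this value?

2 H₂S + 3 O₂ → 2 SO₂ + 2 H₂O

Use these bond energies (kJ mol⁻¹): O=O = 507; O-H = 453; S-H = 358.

D(S=O) ≈ 509 kJ/mol

Let D be the S=O bond energy.
Σ(broken) = 3×507 + 4×358 = 2953
Σ(formed) = 4×453 + 4×D = 1812 + 4D
ΔH = Σ(broken) − Σ(formed) = (2953) − (1812 + 4D) = +1141 − 4D
Setting this equal to −895 kJ gives 4D = 2036, so D = 509 kJ/mol.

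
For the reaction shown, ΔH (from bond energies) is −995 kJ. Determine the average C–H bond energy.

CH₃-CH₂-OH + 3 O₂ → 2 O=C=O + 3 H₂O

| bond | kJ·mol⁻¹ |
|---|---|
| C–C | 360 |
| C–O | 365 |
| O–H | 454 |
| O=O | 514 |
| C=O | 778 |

D(C–H) ≈ 424 kJ/mol

Let D be the C–H bond energy.
Σ(broken) = 1×360 + 5×D + 1×365 + 1×454 + 3×514 = 2721 + 5D
Σ(formed) = 4×778 + 6×454 = 5836
ΔH = Σ(broken) − Σ(formed) = (2721 + 5D) − (5836) = −3115 + 5D
Setting this equal to −995 kJ gives 5D = 2120, so D = 424 kJ/mol.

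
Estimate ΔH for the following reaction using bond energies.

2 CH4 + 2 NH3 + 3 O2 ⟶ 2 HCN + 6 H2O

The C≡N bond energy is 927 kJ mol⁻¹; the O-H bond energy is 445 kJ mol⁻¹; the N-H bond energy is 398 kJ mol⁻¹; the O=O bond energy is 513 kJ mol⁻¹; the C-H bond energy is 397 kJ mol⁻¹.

ΔH ≈ −885 kJ

Bonds broken (reactants):
  C-H: 8 × 397 = 3176
  N-H: 6 × 398 = 2388
  O=O: 3 × 513 = 1539
  Σ(broken) = 7103 kJ
Bonds formed (products):
  C≡N: 2 × 927 = 1854
  C-H: 2 × 397 = 794
  O-H: 12 × 445 = 5340
  Σ(formed) = 7988 kJ
ΔH = Σ(broken) − Σ(formed) = 7103 − 7988 = −885 kJ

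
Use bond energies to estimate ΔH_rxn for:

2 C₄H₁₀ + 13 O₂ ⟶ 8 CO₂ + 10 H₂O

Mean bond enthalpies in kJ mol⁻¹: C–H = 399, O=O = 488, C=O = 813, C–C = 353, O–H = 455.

ΔH ≈ −5666 kJ

Bonds broken (reactants):
  C–C: 6 × 353 = 2118
  C–H: 20 × 399 = 7980
  O=O: 13 × 488 = 6344
  Σ(broken) = 16442 kJ
Bonds formed (products):
  C=O: 16 × 813 = 13008
  O–H: 20 × 455 = 9100
  Σ(formed) = 22108 kJ
ΔH = Σ(broken) − Σ(formed) = 16442 − 22108 = −5666 kJ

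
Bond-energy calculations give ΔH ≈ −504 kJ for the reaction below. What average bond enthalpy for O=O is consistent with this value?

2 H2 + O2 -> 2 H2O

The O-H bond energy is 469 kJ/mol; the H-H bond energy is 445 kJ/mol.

Let D be the O=O bond energy.
Σ(broken) = 2×445 + 1×D = 890 + D
Σ(formed) = 4×469 = 1876
ΔH = Σ(broken) − Σ(formed) = (890 + D) − (1876) = −986 + D
Setting this equal to −504 kJ gives D = 482 kJ/mol.

D(O=O) ≈ 482 kJ/mol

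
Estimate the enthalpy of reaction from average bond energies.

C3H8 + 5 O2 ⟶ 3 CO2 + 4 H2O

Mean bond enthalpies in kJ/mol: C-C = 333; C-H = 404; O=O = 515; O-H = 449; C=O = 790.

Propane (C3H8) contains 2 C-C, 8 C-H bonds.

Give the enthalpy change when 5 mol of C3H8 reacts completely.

Bonds broken (reactants):
  C-C: 2 × 333 = 666
  C-H: 8 × 404 = 3232
  O=O: 5 × 515 = 2575
  Σ(broken) = 6473 kJ
Bonds formed (products):
  C=O: 6 × 790 = 4740
  O-H: 8 × 449 = 3592
  Σ(formed) = 8332 kJ
ΔH = Σ(broken) − Σ(formed) = 6473 − 8332 = −1859 kJ
For 5× the reaction as written: 5 × (−1859) = −9295 kJ

ΔH = −9295 kJ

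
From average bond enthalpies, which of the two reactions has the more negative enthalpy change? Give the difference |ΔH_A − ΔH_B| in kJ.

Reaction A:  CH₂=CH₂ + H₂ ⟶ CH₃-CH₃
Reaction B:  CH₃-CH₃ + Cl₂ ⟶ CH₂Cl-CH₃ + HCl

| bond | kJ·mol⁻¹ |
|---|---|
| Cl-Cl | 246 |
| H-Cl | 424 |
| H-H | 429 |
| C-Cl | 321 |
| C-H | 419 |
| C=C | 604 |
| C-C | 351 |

Reaction A:
  Bonds broken (reactants):
    C-H: 4 × 419 = 1676
    C=C: 1 × 604 = 604
    H-H: 1 × 429 = 429
    Σ(broken) = 2709 kJ
  Bonds formed (products):
    C-C: 1 × 351 = 351
    C-H: 6 × 419 = 2514
    Σ(formed) = 2865 kJ
  ΔH_A = 2709 − 2865 = −156 kJ
Reaction B:
  Bonds broken (reactants):
    C-C: 1 × 351 = 351
    C-H: 6 × 419 = 2514
    Cl-Cl: 1 × 246 = 246
    Σ(broken) = 3111 kJ
  Bonds formed (products):
    C-C: 1 × 351 = 351
    C-Cl: 1 × 321 = 321
    C-H: 5 × 419 = 2095
    H-Cl: 1 × 424 = 424
    Σ(formed) = 3191 kJ
  ΔH_B = 3111 − 3191 = −80 kJ
ΔH_A − ΔH_B = −76 kJ, so reaction A has the more negative ΔH; |ΔH_A − ΔH_B| = 76 kJ.

Reaction A, by 76 kJ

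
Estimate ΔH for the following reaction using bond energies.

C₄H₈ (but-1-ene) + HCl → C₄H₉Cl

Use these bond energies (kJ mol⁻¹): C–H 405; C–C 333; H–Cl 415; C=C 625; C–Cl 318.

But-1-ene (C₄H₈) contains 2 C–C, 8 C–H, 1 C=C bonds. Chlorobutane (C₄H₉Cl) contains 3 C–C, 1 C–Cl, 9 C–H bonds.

Bonds broken (reactants):
  C–C: 2 × 333 = 666
  C–H: 8 × 405 = 3240
  C=C: 1 × 625 = 625
  H–Cl: 1 × 415 = 415
  Σ(broken) = 4946 kJ
Bonds formed (products):
  C–C: 3 × 333 = 999
  C–Cl: 1 × 318 = 318
  C–H: 9 × 405 = 3645
  Σ(formed) = 4962 kJ
ΔH = Σ(broken) − Σ(formed) = 4946 − 4962 = −16 kJ

ΔH ≈ −16 kJ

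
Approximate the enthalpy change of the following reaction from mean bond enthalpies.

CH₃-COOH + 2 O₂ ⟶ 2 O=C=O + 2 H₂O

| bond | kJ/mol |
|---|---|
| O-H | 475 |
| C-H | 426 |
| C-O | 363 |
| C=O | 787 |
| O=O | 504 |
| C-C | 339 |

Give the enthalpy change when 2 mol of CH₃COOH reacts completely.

Bonds broken (reactants):
  C-C: 1 × 339 = 339
  C-H: 3 × 426 = 1278
  C-O: 1 × 363 = 363
  C=O: 1 × 787 = 787
  O-H: 1 × 475 = 475
  O=O: 2 × 504 = 1008
  Σ(broken) = 4250 kJ
Bonds formed (products):
  C=O: 4 × 787 = 3148
  O-H: 4 × 475 = 1900
  Σ(formed) = 5048 kJ
ΔH = Σ(broken) − Σ(formed) = 4250 − 5048 = −798 kJ
For 2× the reaction as written: 2 × (−798) = −1596 kJ

ΔH = −1596 kJ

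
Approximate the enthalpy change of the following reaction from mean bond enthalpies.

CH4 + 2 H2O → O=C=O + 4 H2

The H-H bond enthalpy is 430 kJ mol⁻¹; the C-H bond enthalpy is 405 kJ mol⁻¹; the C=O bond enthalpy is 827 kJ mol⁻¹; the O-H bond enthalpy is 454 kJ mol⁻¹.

ΔH ≈ +62 kJ

Bonds broken (reactants):
  C-H: 4 × 405 = 1620
  O-H: 4 × 454 = 1816
  Σ(broken) = 3436 kJ
Bonds formed (products):
  C=O: 2 × 827 = 1654
  H-H: 4 × 430 = 1720
  Σ(formed) = 3374 kJ
ΔH = Σ(broken) − Σ(formed) = 3436 − 3374 = +62 kJ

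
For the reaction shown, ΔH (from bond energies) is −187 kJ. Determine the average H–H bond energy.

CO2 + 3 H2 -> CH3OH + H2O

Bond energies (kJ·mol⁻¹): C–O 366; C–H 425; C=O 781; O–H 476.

Let D be the H–H bond energy.
Σ(broken) = 2×781 + 3×D = 1562 + 3D
Σ(formed) = 3×425 + 1×366 + 3×476 = 3069
ΔH = Σ(broken) − Σ(formed) = (1562 + 3D) − (3069) = −1507 + 3D
Setting this equal to −187 kJ gives 3D = 1320, so D = 440 kJ/mol.

D(H–H) ≈ 440 kJ/mol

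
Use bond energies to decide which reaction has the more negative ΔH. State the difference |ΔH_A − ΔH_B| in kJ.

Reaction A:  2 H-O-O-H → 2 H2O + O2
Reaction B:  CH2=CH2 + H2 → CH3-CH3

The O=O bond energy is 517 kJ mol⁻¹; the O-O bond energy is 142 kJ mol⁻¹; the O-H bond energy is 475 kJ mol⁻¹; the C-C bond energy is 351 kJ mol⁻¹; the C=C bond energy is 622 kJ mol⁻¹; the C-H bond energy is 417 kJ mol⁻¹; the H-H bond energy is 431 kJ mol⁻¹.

Reaction A, by 101 kJ

Reaction A:
  Bonds broken (reactants):
    O-H: 4 × 475 = 1900
    O-O: 2 × 142 = 284
    Σ(broken) = 2184 kJ
  Bonds formed (products):
    O-H: 4 × 475 = 1900
    O=O: 1 × 517 = 517
    Σ(formed) = 2417 kJ
  ΔH_A = 2184 − 2417 = −233 kJ
Reaction B:
  Bonds broken (reactants):
    C-H: 4 × 417 = 1668
    C=C: 1 × 622 = 622
    H-H: 1 × 431 = 431
    Σ(broken) = 2721 kJ
  Bonds formed (products):
    C-C: 1 × 351 = 351
    C-H: 6 × 417 = 2502
    Σ(formed) = 2853 kJ
  ΔH_B = 2721 − 2853 = −132 kJ
ΔH_A − ΔH_B = −101 kJ, so reaction A has the more negative ΔH; |ΔH_A − ΔH_B| = 101 kJ.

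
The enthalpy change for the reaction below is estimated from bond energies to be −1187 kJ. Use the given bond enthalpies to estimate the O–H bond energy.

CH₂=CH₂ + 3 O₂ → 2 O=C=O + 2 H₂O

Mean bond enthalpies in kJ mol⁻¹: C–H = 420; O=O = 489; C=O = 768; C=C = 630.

Let D be the O–H bond energy.
Σ(broken) = 4×420 + 1×630 + 3×489 = 3777
Σ(formed) = 4×768 + 4×D = 3072 + 4D
ΔH = Σ(broken) − Σ(formed) = (3777) − (3072 + 4D) = +705 − 4D
Setting this equal to −1187 kJ gives 4D = 1892, so D = 473 kJ/mol.

D(O–H) ≈ 473 kJ/mol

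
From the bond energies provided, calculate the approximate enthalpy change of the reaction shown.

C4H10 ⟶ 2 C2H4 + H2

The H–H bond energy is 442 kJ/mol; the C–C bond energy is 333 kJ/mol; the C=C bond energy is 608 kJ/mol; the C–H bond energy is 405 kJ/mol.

ΔH ≈ +151 kJ

Bonds broken (reactants):
  C–C: 3 × 333 = 999
  C–H: 10 × 405 = 4050
  Σ(broken) = 5049 kJ
Bonds formed (products):
  C–H: 8 × 405 = 3240
  C=C: 2 × 608 = 1216
  H–H: 1 × 442 = 442
  Σ(formed) = 4898 kJ
ΔH = Σ(broken) − Σ(formed) = 5049 − 4898 = +151 kJ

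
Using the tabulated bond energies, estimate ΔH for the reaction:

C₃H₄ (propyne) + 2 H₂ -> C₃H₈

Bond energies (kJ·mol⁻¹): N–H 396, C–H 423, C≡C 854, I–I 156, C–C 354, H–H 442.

ΔH ≈ −308 kJ

Bonds broken (reactants):
  C≡C: 1 × 854 = 854
  C–C: 1 × 354 = 354
  C–H: 4 × 423 = 1692
  H–H: 2 × 442 = 884
  Σ(broken) = 3784 kJ
Bonds formed (products):
  C–C: 2 × 354 = 708
  C–H: 8 × 423 = 3384
  Σ(formed) = 4092 kJ
ΔH = Σ(broken) − Σ(formed) = 3784 − 4092 = −308 kJ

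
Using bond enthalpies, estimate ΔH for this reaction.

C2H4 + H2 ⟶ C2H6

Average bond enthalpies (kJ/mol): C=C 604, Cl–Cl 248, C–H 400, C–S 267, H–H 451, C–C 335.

ΔH ≈ −80 kJ

Bonds broken (reactants):
  C–H: 4 × 400 = 1600
  C=C: 1 × 604 = 604
  H–H: 1 × 451 = 451
  Σ(broken) = 2655 kJ
Bonds formed (products):
  C–C: 1 × 335 = 335
  C–H: 6 × 400 = 2400
  Σ(formed) = 2735 kJ
ΔH = Σ(broken) − Σ(formed) = 2655 − 2735 = −80 kJ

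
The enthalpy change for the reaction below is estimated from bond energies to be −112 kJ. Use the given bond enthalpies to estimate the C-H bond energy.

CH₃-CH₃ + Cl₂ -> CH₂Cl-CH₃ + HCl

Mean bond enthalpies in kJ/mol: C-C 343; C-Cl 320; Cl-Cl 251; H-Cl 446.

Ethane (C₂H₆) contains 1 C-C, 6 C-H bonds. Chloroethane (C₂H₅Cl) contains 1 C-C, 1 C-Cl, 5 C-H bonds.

Let D be the C-H bond energy.
Σ(broken) = 1×343 + 6×D + 1×251 = 594 + 6D
Σ(formed) = 1×343 + 1×320 + 5×D + 1×446 = 1109 + 5D
ΔH = Σ(broken) − Σ(formed) = (594 + 6D) − (1109 + 5D) = −515 + D
Setting this equal to −112 kJ gives D = 403 kJ/mol.

D(C-H) ≈ 403 kJ/mol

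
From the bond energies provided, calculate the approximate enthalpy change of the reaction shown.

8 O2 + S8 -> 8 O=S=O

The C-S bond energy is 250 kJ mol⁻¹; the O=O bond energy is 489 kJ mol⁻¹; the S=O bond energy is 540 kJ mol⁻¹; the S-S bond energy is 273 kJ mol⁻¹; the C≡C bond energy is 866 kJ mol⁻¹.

Bonds broken (reactants):
  O=O: 8 × 489 = 3912
  S-S: 8 × 273 = 2184
  Σ(broken) = 6096 kJ
Bonds formed (products):
  S=O: 16 × 540 = 8640
  Σ(formed) = 8640 kJ
ΔH = Σ(broken) − Σ(formed) = 6096 − 8640 = −2544 kJ

ΔH ≈ −2544 kJ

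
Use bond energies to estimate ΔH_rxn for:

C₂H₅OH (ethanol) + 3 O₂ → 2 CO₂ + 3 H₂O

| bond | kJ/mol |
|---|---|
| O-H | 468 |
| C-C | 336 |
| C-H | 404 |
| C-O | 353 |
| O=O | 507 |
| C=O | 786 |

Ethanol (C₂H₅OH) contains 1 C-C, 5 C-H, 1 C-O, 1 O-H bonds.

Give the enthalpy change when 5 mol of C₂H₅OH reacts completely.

Bonds broken (reactants):
  C-C: 1 × 336 = 336
  C-H: 5 × 404 = 2020
  C-O: 1 × 353 = 353
  O-H: 1 × 468 = 468
  O=O: 3 × 507 = 1521
  Σ(broken) = 4698 kJ
Bonds formed (products):
  C=O: 4 × 786 = 3144
  O-H: 6 × 468 = 2808
  Σ(formed) = 5952 kJ
ΔH = Σ(broken) − Σ(formed) = 4698 − 5952 = −1254 kJ
For 5× the reaction as written: 5 × (−1254) = −6270 kJ

ΔH = −6270 kJ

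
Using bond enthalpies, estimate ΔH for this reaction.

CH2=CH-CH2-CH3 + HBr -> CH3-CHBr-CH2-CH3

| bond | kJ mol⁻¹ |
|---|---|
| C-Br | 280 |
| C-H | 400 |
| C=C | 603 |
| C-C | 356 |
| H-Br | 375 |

ΔH ≈ −58 kJ

Bonds broken (reactants):
  C-C: 2 × 356 = 712
  C-H: 8 × 400 = 3200
  C=C: 1 × 603 = 603
  H-Br: 1 × 375 = 375
  Σ(broken) = 4890 kJ
Bonds formed (products):
  C-Br: 1 × 280 = 280
  C-C: 3 × 356 = 1068
  C-H: 9 × 400 = 3600
  Σ(formed) = 4948 kJ
ΔH = Σ(broken) − Σ(formed) = 4890 − 4948 = −58 kJ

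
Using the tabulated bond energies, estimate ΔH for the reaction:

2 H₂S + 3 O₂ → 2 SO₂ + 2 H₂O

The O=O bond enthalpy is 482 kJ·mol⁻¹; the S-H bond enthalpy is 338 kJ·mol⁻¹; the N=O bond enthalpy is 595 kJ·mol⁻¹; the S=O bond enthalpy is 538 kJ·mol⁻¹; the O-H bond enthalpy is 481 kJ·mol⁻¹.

ΔH ≈ −1278 kJ

Bonds broken (reactants):
  O=O: 3 × 482 = 1446
  S-H: 4 × 338 = 1352
  Σ(broken) = 2798 kJ
Bonds formed (products):
  O-H: 4 × 481 = 1924
  S=O: 4 × 538 = 2152
  Σ(formed) = 4076 kJ
ΔH = Σ(broken) − Σ(formed) = 2798 − 4076 = −1278 kJ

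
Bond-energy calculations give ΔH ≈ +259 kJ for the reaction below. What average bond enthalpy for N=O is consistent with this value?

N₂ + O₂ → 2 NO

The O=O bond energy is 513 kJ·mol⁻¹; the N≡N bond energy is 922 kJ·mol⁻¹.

Let D be the N=O bond energy.
Σ(broken) = 1×922 + 1×513 = 1435
Σ(formed) = 2×D = 2D
ΔH = Σ(broken) − Σ(formed) = (1435) − (2D) = +1435 − 2D
Setting this equal to +259 kJ gives 2D = 1176, so D = 588 kJ/mol.

D(N=O) ≈ 588 kJ/mol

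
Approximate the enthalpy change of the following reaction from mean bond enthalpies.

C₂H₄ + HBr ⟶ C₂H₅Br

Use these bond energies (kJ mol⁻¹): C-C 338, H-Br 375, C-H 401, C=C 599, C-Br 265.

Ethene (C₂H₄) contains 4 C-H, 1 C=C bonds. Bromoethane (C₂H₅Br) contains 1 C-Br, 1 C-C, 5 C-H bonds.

ΔH ≈ −30 kJ

Bonds broken (reactants):
  C-H: 4 × 401 = 1604
  C=C: 1 × 599 = 599
  H-Br: 1 × 375 = 375
  Σ(broken) = 2578 kJ
Bonds formed (products):
  C-Br: 1 × 265 = 265
  C-C: 1 × 338 = 338
  C-H: 5 × 401 = 2005
  Σ(formed) = 2608 kJ
ΔH = Σ(broken) − Σ(formed) = 2578 − 2608 = −30 kJ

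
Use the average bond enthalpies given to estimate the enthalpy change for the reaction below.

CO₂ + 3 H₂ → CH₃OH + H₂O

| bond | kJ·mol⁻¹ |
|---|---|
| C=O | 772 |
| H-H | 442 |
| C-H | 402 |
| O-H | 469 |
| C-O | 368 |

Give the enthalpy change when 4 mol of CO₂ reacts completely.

Bonds broken (reactants):
  C=O: 2 × 772 = 1544
  H-H: 3 × 442 = 1326
  Σ(broken) = 2870 kJ
Bonds formed (products):
  C-H: 3 × 402 = 1206
  C-O: 1 × 368 = 368
  O-H: 3 × 469 = 1407
  Σ(formed) = 2981 kJ
ΔH = Σ(broken) − Σ(formed) = 2870 − 2981 = −111 kJ
For 4× the reaction as written: 4 × (−111) = −444 kJ

ΔH = −444 kJ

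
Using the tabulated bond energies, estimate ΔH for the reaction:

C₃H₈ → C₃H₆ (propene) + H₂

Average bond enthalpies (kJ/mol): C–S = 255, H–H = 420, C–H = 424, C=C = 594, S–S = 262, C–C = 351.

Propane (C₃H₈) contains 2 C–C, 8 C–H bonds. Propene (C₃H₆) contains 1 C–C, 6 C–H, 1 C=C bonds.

ΔH ≈ +185 kJ

Bonds broken (reactants):
  C–C: 2 × 351 = 702
  C–H: 8 × 424 = 3392
  Σ(broken) = 4094 kJ
Bonds formed (products):
  C–C: 1 × 351 = 351
  C–H: 6 × 424 = 2544
  C=C: 1 × 594 = 594
  H–H: 1 × 420 = 420
  Σ(formed) = 3909 kJ
ΔH = Σ(broken) − Σ(formed) = 4094 − 3909 = +185 kJ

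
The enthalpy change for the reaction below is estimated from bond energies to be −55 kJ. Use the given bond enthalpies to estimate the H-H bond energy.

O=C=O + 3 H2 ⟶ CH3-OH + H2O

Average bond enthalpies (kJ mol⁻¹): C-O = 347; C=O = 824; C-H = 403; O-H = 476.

D(H-H) ≈ 427 kJ/mol

Let D be the H-H bond energy.
Σ(broken) = 2×824 + 3×D = 1648 + 3D
Σ(formed) = 3×403 + 1×347 + 3×476 = 2984
ΔH = Σ(broken) − Σ(formed) = (1648 + 3D) − (2984) = −1336 + 3D
Setting this equal to −55 kJ gives 3D = 1281, so D = 427 kJ/mol.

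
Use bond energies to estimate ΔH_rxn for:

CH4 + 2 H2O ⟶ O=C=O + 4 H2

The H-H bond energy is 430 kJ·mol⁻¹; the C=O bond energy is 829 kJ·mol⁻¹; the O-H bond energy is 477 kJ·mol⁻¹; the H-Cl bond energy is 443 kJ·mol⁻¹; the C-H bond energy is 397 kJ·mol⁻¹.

ΔH ≈ +118 kJ

Bonds broken (reactants):
  C-H: 4 × 397 = 1588
  O-H: 4 × 477 = 1908
  Σ(broken) = 3496 kJ
Bonds formed (products):
  C=O: 2 × 829 = 1658
  H-H: 4 × 430 = 1720
  Σ(formed) = 3378 kJ
ΔH = Σ(broken) − Σ(formed) = 3496 − 3378 = +118 kJ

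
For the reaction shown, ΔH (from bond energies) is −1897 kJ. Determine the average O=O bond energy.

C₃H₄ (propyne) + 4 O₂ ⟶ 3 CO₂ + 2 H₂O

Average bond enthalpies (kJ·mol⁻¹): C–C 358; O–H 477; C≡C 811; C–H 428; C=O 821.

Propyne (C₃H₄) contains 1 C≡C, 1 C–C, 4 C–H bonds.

D(O=O) ≈ 514 kJ/mol

Let D be the O=O bond energy.
Σ(broken) = 1×811 + 1×358 + 4×428 + 4×D = 2881 + 4D
Σ(formed) = 6×821 + 4×477 = 6834
ΔH = Σ(broken) − Σ(formed) = (2881 + 4D) − (6834) = −3953 + 4D
Setting this equal to −1897 kJ gives 4D = 2056, so D = 514 kJ/mol.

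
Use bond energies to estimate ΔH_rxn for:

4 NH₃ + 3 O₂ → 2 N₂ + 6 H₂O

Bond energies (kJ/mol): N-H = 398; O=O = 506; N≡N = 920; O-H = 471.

Bonds broken (reactants):
  N-H: 12 × 398 = 4776
  O=O: 3 × 506 = 1518
  Σ(broken) = 6294 kJ
Bonds formed (products):
  N≡N: 2 × 920 = 1840
  O-H: 12 × 471 = 5652
  Σ(formed) = 7492 kJ
ΔH = Σ(broken) − Σ(formed) = 6294 − 7492 = −1198 kJ

ΔH ≈ −1198 kJ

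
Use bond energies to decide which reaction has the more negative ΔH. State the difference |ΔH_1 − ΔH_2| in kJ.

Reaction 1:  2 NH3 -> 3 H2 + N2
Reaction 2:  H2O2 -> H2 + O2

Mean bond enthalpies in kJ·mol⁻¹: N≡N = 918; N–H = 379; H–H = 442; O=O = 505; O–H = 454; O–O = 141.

Reaction 1:
  Bonds broken (reactants):
    N–H: 6 × 379 = 2274
    Σ(broken) = 2274 kJ
  Bonds formed (products):
    H–H: 3 × 442 = 1326
    N≡N: 1 × 918 = 918
    Σ(formed) = 2244 kJ
  ΔH_1 = 2274 − 2244 = +30 kJ
Reaction 2:
  Bonds broken (reactants):
    O–H: 2 × 454 = 908
    O–O: 1 × 141 = 141
    Σ(broken) = 1049 kJ
  Bonds formed (products):
    H–H: 1 × 442 = 442
    O=O: 1 × 505 = 505
    Σ(formed) = 947 kJ
  ΔH_2 = 1049 − 947 = +102 kJ
ΔH_1 − ΔH_2 = −72 kJ, so reaction 1 has the more negative ΔH; |ΔH_1 − ΔH_2| = 72 kJ.

Reaction 1, by 72 kJ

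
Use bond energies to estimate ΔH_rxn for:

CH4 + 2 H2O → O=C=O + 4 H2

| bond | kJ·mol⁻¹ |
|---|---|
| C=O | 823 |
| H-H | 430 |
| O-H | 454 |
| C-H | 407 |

Bonds broken (reactants):
  C-H: 4 × 407 = 1628
  O-H: 4 × 454 = 1816
  Σ(broken) = 3444 kJ
Bonds formed (products):
  C=O: 2 × 823 = 1646
  H-H: 4 × 430 = 1720
  Σ(formed) = 3366 kJ
ΔH = Σ(broken) − Σ(formed) = 3444 − 3366 = +78 kJ

ΔH ≈ +78 kJ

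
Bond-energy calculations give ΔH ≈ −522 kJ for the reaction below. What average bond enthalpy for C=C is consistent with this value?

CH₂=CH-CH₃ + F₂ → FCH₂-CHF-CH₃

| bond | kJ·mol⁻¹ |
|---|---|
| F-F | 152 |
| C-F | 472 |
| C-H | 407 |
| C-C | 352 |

Let D be the C=C bond energy.
Σ(broken) = 1×352 + 6×407 + 1×D + 1×152 = 2946 + D
Σ(formed) = 2×352 + 2×472 + 6×407 = 4090
ΔH = Σ(broken) − Σ(formed) = (2946 + D) − (4090) = −1144 + D
Setting this equal to −522 kJ gives D = 622 kJ/mol.

D(C=C) ≈ 622 kJ/mol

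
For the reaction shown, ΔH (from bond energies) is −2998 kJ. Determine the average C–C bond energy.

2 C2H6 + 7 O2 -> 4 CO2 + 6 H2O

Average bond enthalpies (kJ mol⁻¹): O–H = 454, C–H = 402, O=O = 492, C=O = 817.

Let D be the C–C bond energy.
Σ(broken) = 2×D + 12×402 + 7×492 = 8268 + 2D
Σ(formed) = 8×817 + 12×454 = 11984
ΔH = Σ(broken) − Σ(formed) = (8268 + 2D) − (11984) = −3716 + 2D
Setting this equal to −2998 kJ gives 2D = 718, so D = 359 kJ/mol.

D(C–C) ≈ 359 kJ/mol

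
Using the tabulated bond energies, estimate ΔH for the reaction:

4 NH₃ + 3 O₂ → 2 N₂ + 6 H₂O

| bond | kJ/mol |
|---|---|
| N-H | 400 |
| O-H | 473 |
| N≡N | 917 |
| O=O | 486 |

Bonds broken (reactants):
  N-H: 12 × 400 = 4800
  O=O: 3 × 486 = 1458
  Σ(broken) = 6258 kJ
Bonds formed (products):
  N≡N: 2 × 917 = 1834
  O-H: 12 × 473 = 5676
  Σ(formed) = 7510 kJ
ΔH = Σ(broken) − Σ(formed) = 6258 − 7510 = −1252 kJ

ΔH ≈ −1252 kJ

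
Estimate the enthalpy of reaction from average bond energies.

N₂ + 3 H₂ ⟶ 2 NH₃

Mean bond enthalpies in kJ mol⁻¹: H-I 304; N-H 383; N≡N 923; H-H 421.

Bonds broken (reactants):
  H-H: 3 × 421 = 1263
  N≡N: 1 × 923 = 923
  Σ(broken) = 2186 kJ
Bonds formed (products):
  N-H: 6 × 383 = 2298
  Σ(formed) = 2298 kJ
ΔH = Σ(broken) − Σ(formed) = 2186 − 2298 = −112 kJ

ΔH ≈ −112 kJ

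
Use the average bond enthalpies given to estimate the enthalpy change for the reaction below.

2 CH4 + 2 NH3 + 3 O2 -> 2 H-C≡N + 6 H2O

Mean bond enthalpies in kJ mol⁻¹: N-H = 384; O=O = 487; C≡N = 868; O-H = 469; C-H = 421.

ΔH ≈ −1073 kJ

Bonds broken (reactants):
  C-H: 8 × 421 = 3368
  N-H: 6 × 384 = 2304
  O=O: 3 × 487 = 1461
  Σ(broken) = 7133 kJ
Bonds formed (products):
  C≡N: 2 × 868 = 1736
  C-H: 2 × 421 = 842
  O-H: 12 × 469 = 5628
  Σ(formed) = 8206 kJ
ΔH = Σ(broken) − Σ(formed) = 7133 − 8206 = −1073 kJ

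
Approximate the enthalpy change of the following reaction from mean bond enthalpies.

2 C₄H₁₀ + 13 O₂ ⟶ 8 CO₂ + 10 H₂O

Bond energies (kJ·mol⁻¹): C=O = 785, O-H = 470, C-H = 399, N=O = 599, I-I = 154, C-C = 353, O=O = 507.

Bonds broken (reactants):
  C-C: 6 × 353 = 2118
  C-H: 20 × 399 = 7980
  O=O: 13 × 507 = 6591
  Σ(broken) = 16689 kJ
Bonds formed (products):
  C=O: 16 × 785 = 12560
  O-H: 20 × 470 = 9400
  Σ(formed) = 21960 kJ
ΔH = Σ(broken) − Σ(formed) = 16689 − 21960 = −5271 kJ

ΔH ≈ −5271 kJ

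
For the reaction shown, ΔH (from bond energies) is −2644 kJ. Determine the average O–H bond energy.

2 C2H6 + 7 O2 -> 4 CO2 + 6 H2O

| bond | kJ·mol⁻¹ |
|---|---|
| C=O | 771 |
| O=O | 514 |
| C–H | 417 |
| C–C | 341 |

Let D be the O–H bond energy.
Σ(broken) = 2×341 + 12×417 + 7×514 = 9284
Σ(formed) = 8×771 + 12×D = 6168 + 12D
ΔH = Σ(broken) − Σ(formed) = (9284) − (6168 + 12D) = +3116 − 12D
Setting this equal to −2644 kJ gives 12D = 5760, so D = 480 kJ/mol.

D(O–H) ≈ 480 kJ/mol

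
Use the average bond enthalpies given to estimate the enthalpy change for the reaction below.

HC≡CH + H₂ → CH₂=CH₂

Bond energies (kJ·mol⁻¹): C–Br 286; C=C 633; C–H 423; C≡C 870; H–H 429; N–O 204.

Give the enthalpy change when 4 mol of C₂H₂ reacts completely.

Bonds broken (reactants):
  C≡C: 1 × 870 = 870
  C–H: 2 × 423 = 846
  H–H: 1 × 429 = 429
  Σ(broken) = 2145 kJ
Bonds formed (products):
  C–H: 4 × 423 = 1692
  C=C: 1 × 633 = 633
  Σ(formed) = 2325 kJ
ΔH = Σ(broken) − Σ(formed) = 2145 − 2325 = −180 kJ
For 4× the reaction as written: 4 × (−180) = −720 kJ

ΔH = −720 kJ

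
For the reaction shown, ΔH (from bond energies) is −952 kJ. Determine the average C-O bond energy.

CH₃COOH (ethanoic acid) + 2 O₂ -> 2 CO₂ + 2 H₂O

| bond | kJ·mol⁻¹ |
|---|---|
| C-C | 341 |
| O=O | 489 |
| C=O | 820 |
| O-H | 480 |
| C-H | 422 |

D(C-O) ≈ 363 kJ/mol

Let D be the C-O bond energy.
Σ(broken) = 1×341 + 3×422 + 1×D + 1×820 + 1×480 + 2×489 = 3885 + D
Σ(formed) = 4×820 + 4×480 = 5200
ΔH = Σ(broken) − Σ(formed) = (3885 + D) − (5200) = −1315 + D
Setting this equal to −952 kJ gives D = 363 kJ/mol.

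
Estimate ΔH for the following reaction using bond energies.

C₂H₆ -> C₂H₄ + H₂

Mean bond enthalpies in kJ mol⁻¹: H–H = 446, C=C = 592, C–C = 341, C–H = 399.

ΔH ≈ +101 kJ

Bonds broken (reactants):
  C–C: 1 × 341 = 341
  C–H: 6 × 399 = 2394
  Σ(broken) = 2735 kJ
Bonds formed (products):
  C–H: 4 × 399 = 1596
  C=C: 1 × 592 = 592
  H–H: 1 × 446 = 446
  Σ(formed) = 2634 kJ
ΔH = Σ(broken) − Σ(formed) = 2735 − 2634 = +101 kJ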